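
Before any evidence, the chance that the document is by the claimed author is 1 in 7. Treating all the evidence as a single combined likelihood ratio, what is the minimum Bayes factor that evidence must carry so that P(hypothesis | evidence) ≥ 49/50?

Prior odds = (1/7)/(6/7) = 1/6.
Target odds = 0.98/0.02 = 49.
Required Bayes factor = 49 ÷ (1/6) = 294.

294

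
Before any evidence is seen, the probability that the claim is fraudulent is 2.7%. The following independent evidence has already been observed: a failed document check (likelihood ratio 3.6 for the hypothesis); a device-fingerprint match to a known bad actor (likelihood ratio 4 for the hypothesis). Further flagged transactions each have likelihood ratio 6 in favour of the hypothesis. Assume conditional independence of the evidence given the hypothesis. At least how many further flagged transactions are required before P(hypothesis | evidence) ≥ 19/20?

3

Prior odds = 0.027/0.973 = 27/973.
Combined Bayes factor of the evidence already in hand = 3.6 × 4 = 14.4.
Odds after that evidence = (27/973) × 14.4 = 1944/4865.
Target odds = 0.95/0.05 = 19.
Need 6ⁿ ≥ 19 ÷ (1944/4865) = 92435/1944.
6² = 36 falls short of 92435/1944 but 6³ = 216 reaches it, so n = 3.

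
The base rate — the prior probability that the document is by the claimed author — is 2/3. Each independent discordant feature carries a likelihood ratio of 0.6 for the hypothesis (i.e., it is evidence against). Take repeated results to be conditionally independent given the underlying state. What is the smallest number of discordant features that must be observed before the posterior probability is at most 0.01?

Prior odds: (2/3) ÷ (1/3) = 2.
Likelihood ratio per discordant feature = 0.6.
Target posterior odds = 0.01/0.99 = 1/99.
Require 0.6ⁿ ≤ 1/99 ÷ 2 = 1/198.
0.6¹⁰ = 59049/9765625 is still above 1/198 but 0.6¹¹ = 177147/48828125 is at or below it, so n = 11.

11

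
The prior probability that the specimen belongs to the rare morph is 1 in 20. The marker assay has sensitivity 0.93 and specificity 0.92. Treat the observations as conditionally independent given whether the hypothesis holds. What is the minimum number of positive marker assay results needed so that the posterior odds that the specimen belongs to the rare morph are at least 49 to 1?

Prior odds = 0.05/0.95 = 1/19.
False-positive rate = 1 − 0.92 = 0.08; likelihood ratio of a positive = 0.93/0.08 = 11.625.
Target odds = 49.
Require 11.625ⁿ ≥ 49 ÷ (1/19) = 931.
11.625² = 135.140625 falls short of 931 but 11.625³ = 804357/512 reaches it, so n = 3.

3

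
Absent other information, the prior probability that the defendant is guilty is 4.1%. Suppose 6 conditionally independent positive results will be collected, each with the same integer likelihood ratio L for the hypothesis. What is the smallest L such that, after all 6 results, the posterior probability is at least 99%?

4

Prior odds = 0.041/0.959 = 41/959.
Target odds = 0.99/0.01 = 99.
Need L⁶ ≥ 99 ÷ (41/959) = 94941/41.
3⁶ = 729 < 94941/41 ≤ 4096 = 4⁶, so L = 4.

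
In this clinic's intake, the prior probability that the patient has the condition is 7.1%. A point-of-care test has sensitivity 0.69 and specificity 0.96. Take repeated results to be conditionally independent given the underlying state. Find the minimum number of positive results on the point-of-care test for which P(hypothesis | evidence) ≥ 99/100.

Prior odds = 0.071/0.929 = 71/929.
False-positive rate = 1 − 0.96 = 0.04; likelihood ratio of a positive = 0.69/0.04 = 17.25.
Target posterior odds = 0.99/0.01 = 99.
Require 17.25ⁿ ≥ 99 ÷ (71/929) = 91971/71.
17.25² = 297.5625 falls short of 91971/71 but 17.25³ = 5132.953125 reaches it, so n = 3.

3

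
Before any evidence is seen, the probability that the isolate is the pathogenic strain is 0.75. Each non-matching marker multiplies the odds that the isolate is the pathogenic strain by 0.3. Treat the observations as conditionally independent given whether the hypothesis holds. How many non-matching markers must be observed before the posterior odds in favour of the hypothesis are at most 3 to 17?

Prior odds: 0.75 ÷ 0.25 = 3.
Likelihood ratio per non-matching marker = 0.3.
Target odds = 3/17.
Need 3 × 0.3ⁿ ≤ 3/17, i.e. 0.3ⁿ ≤ 1/17.
0.3² = 0.09 is still above 1/17 but 0.3³ = 0.027 is at or below it, so n = 3.

3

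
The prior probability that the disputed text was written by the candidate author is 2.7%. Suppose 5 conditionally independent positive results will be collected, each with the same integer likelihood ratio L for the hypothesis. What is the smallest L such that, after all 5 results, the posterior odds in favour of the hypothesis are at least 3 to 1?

3

Prior odds = 0.027/0.973 = 27/973.
Target odds = 3.
Need L⁵ ≥ 3 ÷ (27/973) = 973/9.
2⁵ = 32 < 973/9 ≤ 243 = 3⁵, so L = 3.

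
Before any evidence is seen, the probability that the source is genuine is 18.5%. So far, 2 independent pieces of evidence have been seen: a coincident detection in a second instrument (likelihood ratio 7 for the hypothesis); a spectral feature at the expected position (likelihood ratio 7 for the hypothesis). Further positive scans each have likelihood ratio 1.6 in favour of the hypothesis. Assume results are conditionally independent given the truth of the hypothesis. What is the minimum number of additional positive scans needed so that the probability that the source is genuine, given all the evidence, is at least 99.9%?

10

Prior odds = 0.185/0.815 = 37/163.
Combined Bayes factor of the evidence already in hand = 7 × 7 = 49.
Odds after that evidence = (37/163) × 49 = 1813/163.
Target odds = 0.999/0.001 = 999.
Need 1.6ⁿ ≥ 999 ÷ (1813/163) = 4401/49.
1.6⁹ = 134217728/1953125 falls short of 4401/49 but 1.6¹⁰ ≈109.951 reaches it, so n = 10.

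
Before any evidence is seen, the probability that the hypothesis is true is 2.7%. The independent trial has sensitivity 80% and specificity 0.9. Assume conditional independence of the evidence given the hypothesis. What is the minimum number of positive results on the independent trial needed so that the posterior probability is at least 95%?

4

Prior odds = 0.027/0.973 = 27/973.
False-positive rate = 1 − 0.9 = 0.1; likelihood ratio of a positive = 0.8/0.1 = 8.
Target odds: 0.95 ÷ 0.05 = 19.
Need (27/973) × 8ⁿ ≥ 19, i.e. 8ⁿ ≥ 18487/27.
8³ = 512 falls short of 18487/27 but 8⁴ = 4096 reaches it, so n = 4.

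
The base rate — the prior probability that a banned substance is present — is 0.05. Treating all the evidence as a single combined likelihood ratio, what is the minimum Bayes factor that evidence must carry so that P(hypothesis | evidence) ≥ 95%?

361

Prior odds = 0.05/0.95 = 1/19.
Target odds = 0.95/0.05 = 19.
Required Bayes factor = 19 ÷ (1/19) = 361.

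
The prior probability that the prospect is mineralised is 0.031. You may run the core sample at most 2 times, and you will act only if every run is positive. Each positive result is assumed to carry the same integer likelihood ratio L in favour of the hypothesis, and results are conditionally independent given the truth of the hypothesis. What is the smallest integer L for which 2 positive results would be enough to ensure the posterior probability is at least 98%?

40

Prior odds = 0.031/0.969 = 31/969.
Target odds = 0.98/0.02 = 49.
Need L² ≥ 49 ÷ (31/969) = 47481/31.
39² = 1521 < 47481/31 ≤ 1600 = 40², so L = 40.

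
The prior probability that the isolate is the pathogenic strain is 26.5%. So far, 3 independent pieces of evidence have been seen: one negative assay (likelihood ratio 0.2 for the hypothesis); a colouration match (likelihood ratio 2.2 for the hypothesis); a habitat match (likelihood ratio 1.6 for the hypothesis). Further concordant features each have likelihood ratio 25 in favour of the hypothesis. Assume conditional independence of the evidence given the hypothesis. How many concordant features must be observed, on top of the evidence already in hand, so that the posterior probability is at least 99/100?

2

Prior odds = 0.265/0.735 = 53/147.
Combined Bayes factor of the evidence already in hand = 0.2 × 2.2 × 1.6 = 0.704.
Odds after that evidence = (53/147) × 0.704 = 4664/18375.
Target odds = 0.99/0.01 = 99.
Need 25ⁿ ≥ 99 ÷ (4664/18375) = 165375/424.
25¹ = 25 falls short of 165375/424 but 25² = 625 reaches it, so n = 2.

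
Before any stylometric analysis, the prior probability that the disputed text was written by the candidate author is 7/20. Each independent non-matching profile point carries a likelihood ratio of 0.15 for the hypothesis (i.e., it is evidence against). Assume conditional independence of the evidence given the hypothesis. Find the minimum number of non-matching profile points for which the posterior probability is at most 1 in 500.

3

Prior odds: 0.35 ÷ 0.65 = 7/13.
Likelihood ratio per non-matching profile point = 0.15.
Target odds: 0.002 ÷ 0.998 = 1/499.
Require 0.15ⁿ ≤ 1/499 ÷ (7/13) = 13/3493.
0.15² = 0.0225 is still above 13/3493 but 0.15³ = 0.003375 is at or below it, so n = 3.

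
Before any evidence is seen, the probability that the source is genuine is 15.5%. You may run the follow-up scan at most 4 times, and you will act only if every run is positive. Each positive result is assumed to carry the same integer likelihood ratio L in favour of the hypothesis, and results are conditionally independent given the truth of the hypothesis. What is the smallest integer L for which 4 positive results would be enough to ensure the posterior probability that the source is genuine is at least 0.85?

Prior odds = 0.155/0.845 = 31/169.
Target odds = 0.85/0.15 = 17/3.
Need L⁴ ≥ 17/3 ÷ (31/169) = 2873/93.
2⁴ = 16 < 2873/93 ≤ 81 = 3⁴, so L = 3.

3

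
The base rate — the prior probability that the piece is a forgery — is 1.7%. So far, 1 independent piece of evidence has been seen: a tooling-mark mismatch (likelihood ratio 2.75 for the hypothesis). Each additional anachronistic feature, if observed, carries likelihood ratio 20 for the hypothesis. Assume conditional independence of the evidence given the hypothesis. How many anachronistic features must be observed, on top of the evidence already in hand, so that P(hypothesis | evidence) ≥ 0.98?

Prior odds = 0.017/0.983 = 17/983.
Bayes factor of the evidence already in hand = 2.75.
Odds after that evidence = (17/983) × 2.75 = 187/3932.
Target odds = 0.98/0.02 = 49.
Need 20ⁿ ≥ 49 ÷ (187/3932) = 192668/187.
20² = 400 falls short of 192668/187 but 20³ = 8000 reaches it, so n = 3.

3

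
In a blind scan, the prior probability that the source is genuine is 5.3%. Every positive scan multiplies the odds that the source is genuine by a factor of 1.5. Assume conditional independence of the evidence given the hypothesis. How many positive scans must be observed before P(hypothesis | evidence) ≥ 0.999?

25

Prior odds: 0.053 ÷ 0.947 = 53/947.
Likelihood ratio per positive scan = 1.5.
Target posterior odds = 0.999/0.001 = 999.
Need (53/947) × 1.5ⁿ ≥ 999, i.e. 1.5ⁿ ≥ 946053/53.
1.5²⁴ ≈16834.1 falls short of 946053/53 but 1.5²⁵ ≈25251.2 reaches it, so n = 25.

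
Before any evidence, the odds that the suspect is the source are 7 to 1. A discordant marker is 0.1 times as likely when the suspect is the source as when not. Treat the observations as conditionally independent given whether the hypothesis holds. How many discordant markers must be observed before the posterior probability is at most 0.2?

2

Prior odds = 7.
Likelihood ratio per discordant marker = 0.1.
Target posterior odds = 0.2/0.8 = 0.25.
Require 0.1ⁿ ≤ 0.25 ÷ 7 = 1/28.
0.1¹ = 0.1 is still above 1/28 but 0.1² = 0.01 is at or below it, so n = 2.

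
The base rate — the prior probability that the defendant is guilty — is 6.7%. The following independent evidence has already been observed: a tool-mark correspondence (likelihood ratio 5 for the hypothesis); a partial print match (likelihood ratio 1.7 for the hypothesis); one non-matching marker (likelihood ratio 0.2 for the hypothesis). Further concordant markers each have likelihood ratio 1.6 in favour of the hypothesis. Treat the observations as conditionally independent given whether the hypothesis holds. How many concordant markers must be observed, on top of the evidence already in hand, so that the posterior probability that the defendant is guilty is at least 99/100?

Prior odds = 0.067/0.933 = 67/933.
Combined Bayes factor of the evidence already in hand = 5 × 1.7 × 0.2 = 1.7.
Odds after that evidence = (67/933) × 1.7 = 1139/9330.
Target odds = 0.99/0.01 = 99.
Need 1.6ⁿ ≥ 99 ÷ (1139/9330) = 923670/1139.
1.6¹⁴ ≈720.576 falls short of 923670/1139 but 1.6¹⁵ ≈1152.92 reaches it, so n = 15.

15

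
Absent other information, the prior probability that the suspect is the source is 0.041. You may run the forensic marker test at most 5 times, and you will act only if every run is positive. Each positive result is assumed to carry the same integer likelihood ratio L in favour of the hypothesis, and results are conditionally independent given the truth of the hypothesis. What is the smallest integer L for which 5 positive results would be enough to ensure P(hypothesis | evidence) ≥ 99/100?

Prior odds = 0.041/0.959 = 41/959.
Target odds = 0.99/0.01 = 99.
Need L⁵ ≥ 99 ÷ (41/959) = 94941/41.
4⁵ = 1024 < 94941/41 ≤ 3125 = 5⁵, so L = 5.

5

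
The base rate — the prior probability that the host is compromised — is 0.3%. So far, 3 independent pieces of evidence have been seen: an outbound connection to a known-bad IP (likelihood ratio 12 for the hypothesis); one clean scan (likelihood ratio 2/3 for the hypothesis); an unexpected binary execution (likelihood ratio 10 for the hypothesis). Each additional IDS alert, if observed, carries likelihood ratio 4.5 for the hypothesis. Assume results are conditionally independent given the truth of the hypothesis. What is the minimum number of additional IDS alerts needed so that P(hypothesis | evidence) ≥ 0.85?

3

Prior odds = 0.003/0.997 = 3/997.
Combined Bayes factor of the evidence already in hand = 12 × (2/3) × 10 = 80.
Odds after that evidence = (3/997) × 80 = 240/997.
Target odds = 0.85/0.15 = 17/3.
Need 4.5ⁿ ≥ 17/3 ÷ (240/997) = 16949/720.
4.5² = 20.25 falls short of 16949/720 but 4.5³ = 91.125 reaches it, so n = 3.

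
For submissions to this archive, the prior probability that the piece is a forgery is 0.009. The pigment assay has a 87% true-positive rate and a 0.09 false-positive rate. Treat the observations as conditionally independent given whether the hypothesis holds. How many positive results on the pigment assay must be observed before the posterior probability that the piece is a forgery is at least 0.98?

Prior odds: 0.009 ÷ 0.991 = 9/991.
Likelihood ratio of a positive result = 0.87/0.09 = 29/3.
Target odds: 0.98 ÷ 0.02 = 49.
Require (29/3)ⁿ ≥ 49 ÷ (9/991) = 48559/9.
(29/3)³ = 24389/27 falls short of 48559/9 but (29/3)⁴ = 707281/81 reaches it, so n = 4.

4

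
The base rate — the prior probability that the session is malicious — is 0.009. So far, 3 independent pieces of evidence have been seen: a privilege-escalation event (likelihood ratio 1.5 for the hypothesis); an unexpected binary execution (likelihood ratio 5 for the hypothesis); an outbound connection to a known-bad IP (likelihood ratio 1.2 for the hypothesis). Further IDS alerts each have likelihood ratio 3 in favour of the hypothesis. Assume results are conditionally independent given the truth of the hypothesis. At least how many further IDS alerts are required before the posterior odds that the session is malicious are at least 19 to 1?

5

Prior odds = 0.009/0.991 = 9/991.
Combined Bayes factor of the evidence already in hand = 1.5 × 5 × 1.2 = 9.
Odds after that evidence = (9/991) × 9 = 81/991.
Target odds = 19.
Need 3ⁿ ≥ 19 ÷ (81/991) = 18829/81.
3⁴ = 81 falls short of 18829/81 but 3⁵ = 243 reaches it, so n = 5.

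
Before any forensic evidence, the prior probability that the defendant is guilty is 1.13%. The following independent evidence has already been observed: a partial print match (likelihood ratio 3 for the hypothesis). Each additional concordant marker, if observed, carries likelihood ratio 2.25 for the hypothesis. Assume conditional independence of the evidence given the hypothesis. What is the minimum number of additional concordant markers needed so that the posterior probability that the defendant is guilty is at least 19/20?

Prior odds = 0.0113/0.9887 = 113/9887.
Bayes factor of the evidence already in hand = 3.
Odds after that evidence = (113/9887) × 3 = 339/9887.
Target odds = 0.95/0.05 = 19.
Need 2.25ⁿ ≥ 19 ÷ (339/9887) = 187853/339.
2.25⁷ = 4782969/16384 falls short of 187853/339 but 2.25⁸ = 43046721/65536 reaches it, so n = 8.

8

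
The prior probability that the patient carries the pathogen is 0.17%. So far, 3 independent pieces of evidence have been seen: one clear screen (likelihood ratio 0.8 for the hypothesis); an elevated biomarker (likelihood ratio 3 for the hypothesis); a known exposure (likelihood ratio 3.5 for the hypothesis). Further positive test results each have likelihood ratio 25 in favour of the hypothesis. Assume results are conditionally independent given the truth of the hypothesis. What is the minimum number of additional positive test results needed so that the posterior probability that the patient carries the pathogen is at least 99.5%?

Prior odds = 0.0017/0.9983 = 17/9983.
Combined Bayes factor of the evidence already in hand = 0.8 × 3 × 3.5 = 8.4.
Odds after that evidence = (17/9983) × 8.4 = 714/49915.
Target odds = 0.995/0.005 = 199.
Need 25ⁿ ≥ 199 ÷ (714/49915) = 9933085/714.
25² = 625 falls short of 9933085/714 but 25³ = 15625 reaches it, so n = 3.

3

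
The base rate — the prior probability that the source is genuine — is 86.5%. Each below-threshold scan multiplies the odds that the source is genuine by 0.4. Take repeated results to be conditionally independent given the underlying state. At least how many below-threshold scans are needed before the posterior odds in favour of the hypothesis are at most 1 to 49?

7

Prior odds: 0.865 ÷ 0.135 = 173/27.
Likelihood ratio per below-threshold scan = 0.4.
Target odds = 1/49.
Need (173/27) × 0.4ⁿ ≤ 1/49, i.e. 0.4ⁿ ≤ 27/8477.
0.4⁶ = 64/15625 is still above 27/8477 but 0.4⁷ = 128/78125 is at or below it, so n = 7.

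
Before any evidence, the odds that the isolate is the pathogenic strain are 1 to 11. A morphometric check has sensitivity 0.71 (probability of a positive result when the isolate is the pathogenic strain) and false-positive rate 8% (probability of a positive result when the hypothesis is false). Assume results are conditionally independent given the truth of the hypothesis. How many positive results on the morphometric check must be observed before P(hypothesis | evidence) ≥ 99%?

Prior odds = 1/11.
Likelihood ratio of a positive result = 0.71/0.08 = 8.875.
Target posterior odds = 0.99/0.01 = 99.
Require 8.875ⁿ ≥ 99 ÷ (1/11) = 1089.
8.875³ = 357911/512 falls short of 1089 but 8.875⁴ = 25411681/4096 reaches it, so n = 4.

4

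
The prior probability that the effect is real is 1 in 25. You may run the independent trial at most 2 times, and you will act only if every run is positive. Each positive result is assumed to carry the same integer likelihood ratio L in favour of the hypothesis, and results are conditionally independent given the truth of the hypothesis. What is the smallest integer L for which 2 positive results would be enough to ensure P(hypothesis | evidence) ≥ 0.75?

9

Prior odds = 0.04/0.96 = 1/24.
Target odds = 0.75/0.25 = 3.
Need L² ≥ 3 ÷ (1/24) = 72.
8² = 64 < 72 ≤ 81 = 9², so L = 9.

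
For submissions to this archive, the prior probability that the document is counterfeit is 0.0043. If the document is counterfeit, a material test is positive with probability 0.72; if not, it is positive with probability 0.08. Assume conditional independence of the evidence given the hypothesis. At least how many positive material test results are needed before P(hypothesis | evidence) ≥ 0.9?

4

Prior odds = 0.0043/0.9957 = 43/9957.
Likelihood ratio of a positive = 0.72/0.08 = 9.
Target odds: 0.9 ÷ 0.1 = 9.
Require 9ⁿ ≥ 9 ÷ (43/9957) = 89613/43.
9³ = 729 falls short of 89613/43 but 9⁴ = 6561 reaches it, so n = 4.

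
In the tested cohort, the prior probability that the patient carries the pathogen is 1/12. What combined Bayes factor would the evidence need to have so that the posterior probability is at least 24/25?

264

Prior odds = (1/12)/(11/12) = 1/11.
Target odds = 0.96/0.04 = 24.
Required Bayes factor = 24 ÷ (1/11) = 264.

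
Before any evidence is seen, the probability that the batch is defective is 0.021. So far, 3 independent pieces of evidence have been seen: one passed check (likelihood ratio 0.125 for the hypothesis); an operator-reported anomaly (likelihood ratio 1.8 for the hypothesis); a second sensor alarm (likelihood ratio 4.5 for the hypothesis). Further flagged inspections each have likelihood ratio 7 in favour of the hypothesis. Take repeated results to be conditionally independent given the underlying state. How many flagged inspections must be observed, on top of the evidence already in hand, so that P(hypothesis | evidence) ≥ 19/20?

4

Prior odds = 0.021/0.979 = 21/979.
Combined Bayes factor of the evidence already in hand = 0.125 × 1.8 × 4.5 = 1.0125.
Odds after that evidence = (21/979) × 1.0125 = 1701/78320.
Target odds = 0.95/0.05 = 19.
Need 7ⁿ ≥ 19 ÷ (1701/78320) = 1488080/1701.
7³ = 343 falls short of 1488080/1701 but 7⁴ = 2401 reaches it, so n = 4.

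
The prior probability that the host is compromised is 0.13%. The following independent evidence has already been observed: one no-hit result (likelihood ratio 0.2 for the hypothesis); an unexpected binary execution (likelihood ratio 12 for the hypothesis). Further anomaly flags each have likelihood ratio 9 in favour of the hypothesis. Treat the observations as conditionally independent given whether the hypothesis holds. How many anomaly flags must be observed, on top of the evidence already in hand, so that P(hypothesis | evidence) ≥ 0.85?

4

Prior odds = 0.0013/0.9987 = 13/9987.
Combined Bayes factor of the evidence already in hand = 0.2 × 12 = 2.4.
Odds after that evidence = (13/9987) × 2.4 = 52/16645.
Target odds = 0.85/0.15 = 17/3.
Need 9ⁿ ≥ 17/3 ÷ (52/16645) = 282965/156.
9³ = 729 falls short of 282965/156 but 9⁴ = 6561 reaches it, so n = 4.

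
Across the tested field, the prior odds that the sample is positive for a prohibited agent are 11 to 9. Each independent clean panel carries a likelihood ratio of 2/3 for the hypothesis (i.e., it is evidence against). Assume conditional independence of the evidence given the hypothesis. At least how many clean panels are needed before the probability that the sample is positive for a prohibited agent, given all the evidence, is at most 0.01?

12

Prior odds = 11/9.
Likelihood ratio per clean panel = 2/3.
Target posterior odds = 0.01/0.99 = 1/99.
Require (2/3)ⁿ ≤ 1/99 ÷ (11/9) = 1/121.
(2/3)¹¹ = 2048/177147 is still above 1/121 but (2/3)¹² = 4096/531441 is at or below it, so n = 12.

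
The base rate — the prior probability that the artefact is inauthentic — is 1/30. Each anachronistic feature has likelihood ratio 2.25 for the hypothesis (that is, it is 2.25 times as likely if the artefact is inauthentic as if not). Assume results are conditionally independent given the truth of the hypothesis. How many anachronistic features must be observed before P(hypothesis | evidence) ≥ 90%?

Prior odds = (1/30)/(29/30) = 1/29.
Likelihood ratio per anachronistic feature = 2.25.
Target posterior odds = 0.9/0.1 = 9.
Require 2.25ⁿ ≥ 9 ÷ (1/29) = 261.
2.25⁶ = 531441/4096 falls short of 261 but 2.25⁷ = 4782969/16384 reaches it, so n = 7.

7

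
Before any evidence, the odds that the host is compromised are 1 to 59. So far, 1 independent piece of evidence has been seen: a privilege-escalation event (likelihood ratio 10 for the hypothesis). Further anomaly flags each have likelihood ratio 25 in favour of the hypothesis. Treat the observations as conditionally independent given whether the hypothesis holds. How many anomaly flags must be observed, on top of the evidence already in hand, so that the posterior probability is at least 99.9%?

Prior odds = 1/59.
Bayes factor of the evidence already in hand = 10.
Odds after that evidence = (1/59) × 10 = 10/59.
Target odds = 0.999/0.001 = 999.
Need 25ⁿ ≥ 999 ÷ (10/59) = 5894.1.
25² = 625 falls short of 5894.1 but 25³ = 15625 reaches it, so n = 3.

3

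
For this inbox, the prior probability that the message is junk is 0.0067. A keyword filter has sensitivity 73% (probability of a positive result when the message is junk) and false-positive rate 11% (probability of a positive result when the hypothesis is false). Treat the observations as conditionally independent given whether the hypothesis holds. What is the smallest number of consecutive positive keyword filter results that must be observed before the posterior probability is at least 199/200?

Prior odds = 0.0067/0.9933 = 67/9933.
Likelihood ratio of a positive result = 0.73/0.11 = 73/11.
Target posterior odds = 0.995/0.005 = 199.
Need (67/9933) × (73/11)ⁿ ≥ 199, i.e. (73/11)ⁿ ≥ 1976667/67.
(73/11)⁵ ≈12872.1 falls short of 1976667/67 but (73/11)⁶ ≈85424.2 reaches it, so n = 6.

6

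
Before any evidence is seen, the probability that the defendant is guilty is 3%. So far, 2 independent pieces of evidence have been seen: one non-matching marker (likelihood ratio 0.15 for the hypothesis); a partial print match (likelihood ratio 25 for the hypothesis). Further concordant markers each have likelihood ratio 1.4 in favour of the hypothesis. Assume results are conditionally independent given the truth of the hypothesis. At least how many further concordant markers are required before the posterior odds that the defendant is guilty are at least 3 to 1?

10

Prior odds = 0.03/0.97 = 3/97.
Combined Bayes factor of the evidence already in hand = 0.15 × 25 = 3.75.
Odds after that evidence = (3/97) × 3.75 = 45/388.
Target odds = 3.
Need 1.4ⁿ ≥ 3 ÷ (45/388) = 388/15.
1.4⁹ = 40353607/1953125 falls short of 388/15 but 1.4¹⁰ = 282475249/9765625 reaches it, so n = 10.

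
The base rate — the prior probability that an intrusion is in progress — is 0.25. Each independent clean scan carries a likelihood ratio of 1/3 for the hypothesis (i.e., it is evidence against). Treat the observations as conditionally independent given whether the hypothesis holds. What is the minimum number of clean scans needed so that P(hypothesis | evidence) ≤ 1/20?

Prior odds = 0.25/0.75 = 1/3.
Likelihood ratio per clean scan = 1/3.
Target odds: 0.05 ÷ 0.95 = 1/19.
Require (1/3)ⁿ ≤ 1/19 ÷ (1/3) = 3/19.
(1/3)¹ = 1/3 is still above 3/19 but (1/3)² = 1/9 is at or below it, so n = 2.

2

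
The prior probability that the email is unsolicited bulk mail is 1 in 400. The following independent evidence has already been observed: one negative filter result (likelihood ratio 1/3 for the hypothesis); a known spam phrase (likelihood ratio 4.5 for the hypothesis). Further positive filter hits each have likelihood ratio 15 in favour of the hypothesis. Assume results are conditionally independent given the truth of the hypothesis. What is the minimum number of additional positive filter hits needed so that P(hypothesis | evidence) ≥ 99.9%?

Prior odds = 0.0025/0.9975 = 1/399.
Combined Bayes factor of the evidence already in hand = (1/3) × 4.5 = 1.5.
Odds after that evidence = (1/399) × 1.5 = 1/266.
Target odds = 0.999/0.001 = 999.
Need 15ⁿ ≥ 999 ÷ (1/266) = 265734.
15⁴ = 50625 falls short of 265734 but 15⁵ = 759375 reaches it, so n = 5.

5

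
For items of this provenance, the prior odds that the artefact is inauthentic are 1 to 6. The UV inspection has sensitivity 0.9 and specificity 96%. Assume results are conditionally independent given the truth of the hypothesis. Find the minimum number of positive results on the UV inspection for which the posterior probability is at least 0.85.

Prior odds = 1/6.
False-positive rate = 1 − 0.96 = 0.04; likelihood ratio of a positive = 0.9/0.04 = 22.5.
Target posterior odds = 0.85/0.15 = 17/3.
Require 22.5ⁿ ≥ 17/3 ÷ (1/6) = 34.
22.5¹ = 22.5 falls short of 34 but 22.5² = 506.25 reaches it, so n = 2.

2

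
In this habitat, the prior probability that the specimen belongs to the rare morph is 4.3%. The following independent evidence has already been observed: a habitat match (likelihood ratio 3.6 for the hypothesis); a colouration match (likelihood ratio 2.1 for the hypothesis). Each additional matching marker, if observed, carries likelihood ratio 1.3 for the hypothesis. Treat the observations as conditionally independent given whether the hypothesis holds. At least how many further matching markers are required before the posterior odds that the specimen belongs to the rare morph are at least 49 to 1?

19

Prior odds = 0.043/0.957 = 43/957.
Combined Bayes factor of the evidence already in hand = 3.6 × 2.1 = 7.56.
Odds after that evidence = (43/957) × 7.56 = 2709/7975.
Target odds = 49.
Need 1.3ⁿ ≥ 49 ÷ (2709/7975) = 55825/387.
1.3¹⁸ ≈112.455 falls short of 55825/387 but 1.3¹⁹ ≈146.192 reaches it, so n = 19.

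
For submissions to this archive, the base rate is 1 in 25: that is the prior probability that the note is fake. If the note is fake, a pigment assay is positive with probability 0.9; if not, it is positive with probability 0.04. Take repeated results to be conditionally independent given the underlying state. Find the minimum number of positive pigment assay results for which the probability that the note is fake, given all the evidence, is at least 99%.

3

Prior odds = 0.04/0.96 = 1/24.
Likelihood ratio of a positive = 0.9/0.04 = 22.5.
Target odds: 0.99 ÷ 0.01 = 99.
Need (1/24) × 22.5ⁿ ≥ 99, i.e. 22.5ⁿ ≥ 2376.
22.5² = 506.25 falls short of 2376 but 22.5³ = 11390.625 reaches it, so n = 3.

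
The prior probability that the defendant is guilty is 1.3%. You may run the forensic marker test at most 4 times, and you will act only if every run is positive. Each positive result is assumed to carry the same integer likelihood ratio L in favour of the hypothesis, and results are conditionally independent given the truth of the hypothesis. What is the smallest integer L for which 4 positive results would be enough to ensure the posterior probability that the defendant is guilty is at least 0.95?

7

Prior odds = 0.013/0.987 = 13/987.
Target odds = 0.95/0.05 = 19.
Need L⁴ ≥ 19 ÷ (13/987) = 18753/13.
6⁴ = 1296 < 18753/13 ≤ 2401 = 7⁴, so L = 7.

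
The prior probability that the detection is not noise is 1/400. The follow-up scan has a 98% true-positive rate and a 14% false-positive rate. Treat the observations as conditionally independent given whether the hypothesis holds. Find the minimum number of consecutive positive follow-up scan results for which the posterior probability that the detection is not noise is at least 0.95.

Prior odds: 0.0025 ÷ 0.9975 = 1/399.
Likelihood ratio of a positive result = 0.98/0.14 = 7.
Target odds: 0.95 ÷ 0.05 = 19.
Need (1/399) × 7ⁿ ≥ 19, i.e. 7ⁿ ≥ 7581.
7⁴ = 2401 falls short of 7581 but 7⁵ = 16807 reaches it, so n = 5.

5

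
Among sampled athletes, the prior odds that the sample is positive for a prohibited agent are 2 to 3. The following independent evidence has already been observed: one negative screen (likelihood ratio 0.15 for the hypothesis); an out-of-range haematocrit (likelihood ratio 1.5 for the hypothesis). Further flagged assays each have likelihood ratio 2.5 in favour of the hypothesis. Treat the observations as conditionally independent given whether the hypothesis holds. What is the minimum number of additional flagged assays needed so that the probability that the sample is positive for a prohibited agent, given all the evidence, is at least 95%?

Prior odds = 2/3.
Combined Bayes factor of the evidence already in hand = 0.15 × 1.5 = 0.225.
Odds after that evidence = (2/3) × 0.225 = 0.15.
Target odds = 0.95/0.05 = 19.
Need 2.5ⁿ ≥ 19 ÷ 0.15 = 380/3.
2.5⁵ = 97.65625 falls short of 380/3 but 2.5⁶ = 244.140625 reaches it, so n = 6.

6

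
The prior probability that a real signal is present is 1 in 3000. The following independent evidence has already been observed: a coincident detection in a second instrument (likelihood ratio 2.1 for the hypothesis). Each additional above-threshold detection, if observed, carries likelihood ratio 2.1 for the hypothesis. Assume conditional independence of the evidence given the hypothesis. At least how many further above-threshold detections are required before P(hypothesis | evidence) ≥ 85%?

13

Prior odds = (1/3000)/(2999/3000) = 1/2999.
Bayes factor of the evidence already in hand = 2.1.
Odds after that evidence = (1/2999) × 2.1 = 21/29990.
Target odds = 0.85/0.15 = 17/3.
Need 2.1ⁿ ≥ 17/3 ÷ (21/29990) = 509830/63.
2.1¹² ≈7355.83 falls short of 509830/63 but 2.1¹³ ≈15447.2 reaches it, so n = 13.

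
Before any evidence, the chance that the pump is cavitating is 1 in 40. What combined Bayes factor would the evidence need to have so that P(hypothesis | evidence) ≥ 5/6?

195

Prior odds = 0.025/0.975 = 1/39.
Target odds = (5/6)/(1/6) = 5.
Required Bayes factor = 5 ÷ (1/39) = 195.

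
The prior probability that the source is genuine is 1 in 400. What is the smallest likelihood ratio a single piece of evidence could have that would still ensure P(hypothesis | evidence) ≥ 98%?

19551

Prior odds = 0.0025/0.9975 = 1/399.
Target odds = 0.98/0.02 = 49.
Required Bayes factor = 49 ÷ (1/399) = 19551.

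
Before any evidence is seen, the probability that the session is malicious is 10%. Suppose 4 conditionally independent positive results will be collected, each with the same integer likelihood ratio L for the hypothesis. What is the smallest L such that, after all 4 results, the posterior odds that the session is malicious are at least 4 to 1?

Prior odds = 0.1/0.9 = 1/9.
Target odds = 4.
Need L⁴ ≥ 4 ÷ (1/9) = 36.
2⁴ = 16 < 36 ≤ 81 = 3⁴, so L = 3.

3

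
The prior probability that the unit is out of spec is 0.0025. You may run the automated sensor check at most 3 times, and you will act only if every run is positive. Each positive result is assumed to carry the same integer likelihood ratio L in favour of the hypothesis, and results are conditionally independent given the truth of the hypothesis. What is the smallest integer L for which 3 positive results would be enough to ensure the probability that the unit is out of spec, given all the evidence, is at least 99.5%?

43

Prior odds = 0.0025/0.9975 = 1/399.
Target odds = 0.995/0.005 = 199.
Need L³ ≥ 199 ÷ (1/399) = 79401.
42³ = 74088 < 79401 ≤ 79507 = 43³, so L = 43.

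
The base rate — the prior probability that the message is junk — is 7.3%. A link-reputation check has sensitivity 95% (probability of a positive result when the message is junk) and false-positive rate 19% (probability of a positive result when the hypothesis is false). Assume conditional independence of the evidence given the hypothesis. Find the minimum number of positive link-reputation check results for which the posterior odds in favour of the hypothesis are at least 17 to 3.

3

Prior odds = 0.073/0.927 = 73/927.
Likelihood ratio of a positive result = 0.95/0.19 = 5.
Target odds = 17/3.
Require 5ⁿ ≥ 17/3 ÷ (73/927) = 5253/73.
5² = 25 falls short of 5253/73 but 5³ = 125 reaches it, so n = 3.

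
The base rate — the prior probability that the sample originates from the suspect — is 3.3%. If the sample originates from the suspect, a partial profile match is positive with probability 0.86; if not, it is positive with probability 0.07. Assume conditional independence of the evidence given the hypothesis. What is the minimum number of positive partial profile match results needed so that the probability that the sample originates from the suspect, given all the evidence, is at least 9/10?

Prior odds = 0.033/0.967 = 33/967.
Likelihood ratio of a positive = 0.86/0.07 = 86/7.
Target posterior odds = 0.9/0.1 = 9.
Require (86/7)ⁿ ≥ 9 ÷ (33/967) = 2901/11.
(86/7)² = 7396/49 falls short of 2901/11 but (86/7)³ = 636056/343 reaches it, so n = 3.

3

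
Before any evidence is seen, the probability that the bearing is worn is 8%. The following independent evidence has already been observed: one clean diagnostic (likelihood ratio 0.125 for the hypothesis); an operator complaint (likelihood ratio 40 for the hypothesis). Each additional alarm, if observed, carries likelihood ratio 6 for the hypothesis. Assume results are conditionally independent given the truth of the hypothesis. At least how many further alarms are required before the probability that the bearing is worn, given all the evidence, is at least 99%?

Prior odds = 0.08/0.92 = 2/23.
Combined Bayes factor of the evidence already in hand = 0.125 × 40 = 5.
Odds after that evidence = (2/23) × 5 = 10/23.
Target odds = 0.99/0.01 = 99.
Need 6ⁿ ≥ 99 ÷ (10/23) = 227.7.
6³ = 216 falls short of 227.7 but 6⁴ = 1296 reaches it, so n = 4.

4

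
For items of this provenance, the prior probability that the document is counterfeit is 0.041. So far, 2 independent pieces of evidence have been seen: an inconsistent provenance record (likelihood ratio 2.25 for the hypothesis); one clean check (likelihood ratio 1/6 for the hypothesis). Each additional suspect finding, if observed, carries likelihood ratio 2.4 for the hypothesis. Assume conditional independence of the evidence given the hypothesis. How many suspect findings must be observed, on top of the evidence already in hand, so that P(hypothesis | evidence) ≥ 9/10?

8

Prior odds = 0.041/0.959 = 41/959.
Combined Bayes factor of the evidence already in hand = 2.25 × (1/6) = 0.375.
Odds after that evidence = (41/959) × 0.375 = 123/7672.
Target odds = 0.9/0.1 = 9.
Need 2.4ⁿ ≥ 9 ÷ (123/7672) = 23016/41.
2.4⁷ = 35831808/78125 falls short of 23016/41 but 2.4⁸ = 429981696/390625 reaches it, so n = 8.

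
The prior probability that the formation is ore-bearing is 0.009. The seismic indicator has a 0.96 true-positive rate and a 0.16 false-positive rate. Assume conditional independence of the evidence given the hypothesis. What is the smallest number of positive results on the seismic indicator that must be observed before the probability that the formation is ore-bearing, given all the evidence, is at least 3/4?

Prior odds = 0.009/0.991 = 9/991.
Likelihood ratio of a positive result = 0.96/0.16 = 6.
Target odds: 0.75 ÷ 0.25 = 3.
Require 6ⁿ ≥ 3 ÷ (9/991) = 991/3.
6³ = 216 falls short of 991/3 but 6⁴ = 1296 reaches it, so n = 4.

4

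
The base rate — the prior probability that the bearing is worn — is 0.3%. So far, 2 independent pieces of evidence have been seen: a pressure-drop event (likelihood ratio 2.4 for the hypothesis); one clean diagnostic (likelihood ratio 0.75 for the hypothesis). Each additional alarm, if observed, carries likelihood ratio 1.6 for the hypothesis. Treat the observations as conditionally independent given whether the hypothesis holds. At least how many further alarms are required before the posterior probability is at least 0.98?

Prior odds = 0.003/0.997 = 3/997.
Combined Bayes factor of the evidence already in hand = 2.4 × 0.75 = 1.8.
Odds after that evidence = (3/997) × 1.8 = 27/4985.
Target odds = 0.98/0.02 = 49.
Need 1.6ⁿ ≥ 49 ÷ (27/4985) = 244265/27.
1.6¹⁹ ≈7555.79 falls short of 244265/27 but 1.6²⁰ ≈12089.3 reaches it, so n = 20.

20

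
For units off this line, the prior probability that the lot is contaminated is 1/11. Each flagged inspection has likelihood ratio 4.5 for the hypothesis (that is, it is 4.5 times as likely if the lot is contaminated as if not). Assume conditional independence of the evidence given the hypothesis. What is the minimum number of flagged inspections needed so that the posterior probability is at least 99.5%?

6

Prior odds: (1/11) ÷ (10/11) = 0.1.
Likelihood ratio per flagged inspection = 4.5.
Target posterior odds = 0.995/0.005 = 199.
Require 4.5ⁿ ≥ 199 ÷ 0.1 = 1990.
4.5⁵ = 1845.28125 falls short of 1990 but 4.5⁶ = 8303.765625 reaches it, so n = 6.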